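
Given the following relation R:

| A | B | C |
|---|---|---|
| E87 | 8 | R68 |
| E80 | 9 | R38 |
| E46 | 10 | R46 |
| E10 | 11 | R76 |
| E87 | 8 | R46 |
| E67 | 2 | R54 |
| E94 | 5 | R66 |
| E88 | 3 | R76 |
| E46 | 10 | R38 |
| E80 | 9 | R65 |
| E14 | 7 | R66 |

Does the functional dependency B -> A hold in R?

Yes

B=8: 2 rows → A = E87, E87 ✓
B=9: 2 rows → A = E80, E80 ✓
B=10: 2 rows → A = E46, E46 ✓
B=11: 1 row → A = E10 ✓
B=2: 1 row → A = E67 ✓
B=5: 1 row → A = E94 ✓
B=3: 1 row → A = E88 ✓
B=7: 1 row → A = E14 ✓
Every B value is associated with a single A value, so B -> A holds.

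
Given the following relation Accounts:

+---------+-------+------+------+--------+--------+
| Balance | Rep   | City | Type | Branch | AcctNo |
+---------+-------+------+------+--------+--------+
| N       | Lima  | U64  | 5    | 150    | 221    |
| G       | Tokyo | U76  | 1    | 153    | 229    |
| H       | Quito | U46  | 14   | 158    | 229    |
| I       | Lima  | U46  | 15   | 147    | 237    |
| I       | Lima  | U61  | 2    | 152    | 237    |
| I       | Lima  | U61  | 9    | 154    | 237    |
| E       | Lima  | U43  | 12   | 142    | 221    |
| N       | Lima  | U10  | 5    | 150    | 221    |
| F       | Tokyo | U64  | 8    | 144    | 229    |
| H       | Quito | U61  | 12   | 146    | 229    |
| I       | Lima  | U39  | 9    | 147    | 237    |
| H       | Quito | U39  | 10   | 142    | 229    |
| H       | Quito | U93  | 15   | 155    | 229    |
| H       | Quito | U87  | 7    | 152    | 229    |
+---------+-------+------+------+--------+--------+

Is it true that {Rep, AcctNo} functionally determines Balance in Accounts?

(Rep=Lima, AcctNo=221): 3 rows → Balance takes values {N, E} — violation
(Rep=Tokyo, AcctNo=229): 2 rows → Balance takes values {G, F} — violation
(Rep=Quito, AcctNo=229): 5 rows → Balance = H, H, H, H, H ✓
(Rep=Lima, AcctNo=237): 4 rows → Balance = I, I, I, I ✓
Two rows agree on {Rep, AcctNo} but differ on Balance, so {Rep, AcctNo} -> Balance does not hold.

No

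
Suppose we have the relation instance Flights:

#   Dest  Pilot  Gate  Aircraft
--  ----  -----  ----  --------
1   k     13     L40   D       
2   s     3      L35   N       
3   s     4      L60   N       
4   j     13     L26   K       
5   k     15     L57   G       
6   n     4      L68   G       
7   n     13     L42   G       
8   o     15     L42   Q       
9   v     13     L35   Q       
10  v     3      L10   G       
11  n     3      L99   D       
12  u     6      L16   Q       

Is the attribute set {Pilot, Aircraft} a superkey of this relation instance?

Yes

All 12 rows have distinct {Pilot, Aircraft} values, so {Pilot, Aircraft} → (all attributes) holds and {Pilot, Aircraft} is a superkey.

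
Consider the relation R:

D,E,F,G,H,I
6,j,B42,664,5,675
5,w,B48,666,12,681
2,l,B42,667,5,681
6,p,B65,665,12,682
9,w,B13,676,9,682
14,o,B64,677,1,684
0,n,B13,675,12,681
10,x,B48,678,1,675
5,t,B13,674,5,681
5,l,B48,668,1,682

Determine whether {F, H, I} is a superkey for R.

Yes

All 10 rows have distinct {F, H, I} values, so {F, H, I} → (all attributes) holds and {F, H, I} is a superkey.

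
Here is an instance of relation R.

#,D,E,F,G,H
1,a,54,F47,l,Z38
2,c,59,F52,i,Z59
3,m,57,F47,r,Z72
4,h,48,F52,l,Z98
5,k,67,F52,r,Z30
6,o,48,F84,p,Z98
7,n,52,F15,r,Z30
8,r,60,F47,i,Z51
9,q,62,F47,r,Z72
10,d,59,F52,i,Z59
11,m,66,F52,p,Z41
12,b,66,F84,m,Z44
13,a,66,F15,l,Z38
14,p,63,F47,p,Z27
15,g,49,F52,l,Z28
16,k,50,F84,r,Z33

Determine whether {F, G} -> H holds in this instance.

No

(F=F47, G=l): row 1 → H = Z38 ✓
(F=F52, G=i): rows 2, 10 → H = Z59, Z59 ✓
(F=F47, G=r): rows 3, 9 → H = Z72, Z72 ✓
(F=F52, G=l): rows 4, 15 → H takes values {Z98, Z28} — violation
(F=F52, G=r): row 5 → H = Z30 ✓
(F=F84, G=p): row 6 → H = Z98 ✓
(F=F15, G=r): row 7 → H = Z30 ✓
(F=F47, G=i): row 8 → H = Z51 ✓
(F=F52, G=p): row 11 → H = Z41 ✓
(F=F84, G=m): row 12 → H = Z44 ✓
(F=F15, G=l): row 13 → H = Z38 ✓
(F=F47, G=p): row 14 → H = Z27 ✓
(F=F84, G=r): row 16 → H = Z33 ✓
Two rows agree on {F, G} but differ on H, so {F, G} -> H does not hold.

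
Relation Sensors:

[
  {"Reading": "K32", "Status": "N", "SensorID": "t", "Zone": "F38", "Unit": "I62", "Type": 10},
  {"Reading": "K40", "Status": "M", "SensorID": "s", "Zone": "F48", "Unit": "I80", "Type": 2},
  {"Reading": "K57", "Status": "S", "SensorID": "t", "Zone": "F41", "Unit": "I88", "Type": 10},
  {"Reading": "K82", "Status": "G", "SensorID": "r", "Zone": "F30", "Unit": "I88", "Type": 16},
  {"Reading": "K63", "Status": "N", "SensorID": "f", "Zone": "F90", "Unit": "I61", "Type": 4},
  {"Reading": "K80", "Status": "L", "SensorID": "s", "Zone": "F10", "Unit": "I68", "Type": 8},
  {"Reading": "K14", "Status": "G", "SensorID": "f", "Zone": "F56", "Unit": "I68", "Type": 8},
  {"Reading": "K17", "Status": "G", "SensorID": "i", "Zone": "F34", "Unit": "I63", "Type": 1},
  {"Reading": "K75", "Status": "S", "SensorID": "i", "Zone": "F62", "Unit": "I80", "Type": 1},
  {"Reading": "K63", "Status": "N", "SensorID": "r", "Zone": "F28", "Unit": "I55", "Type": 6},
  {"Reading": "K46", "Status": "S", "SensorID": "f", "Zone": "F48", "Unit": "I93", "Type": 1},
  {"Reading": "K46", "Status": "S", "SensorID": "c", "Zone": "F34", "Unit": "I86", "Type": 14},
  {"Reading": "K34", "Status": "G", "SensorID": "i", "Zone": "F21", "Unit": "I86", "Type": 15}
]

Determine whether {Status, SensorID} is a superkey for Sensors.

No

Two distinct rows share (Status=G, SensorID=i), so {Status, SensorID} does not determine every attribute — not a superkey.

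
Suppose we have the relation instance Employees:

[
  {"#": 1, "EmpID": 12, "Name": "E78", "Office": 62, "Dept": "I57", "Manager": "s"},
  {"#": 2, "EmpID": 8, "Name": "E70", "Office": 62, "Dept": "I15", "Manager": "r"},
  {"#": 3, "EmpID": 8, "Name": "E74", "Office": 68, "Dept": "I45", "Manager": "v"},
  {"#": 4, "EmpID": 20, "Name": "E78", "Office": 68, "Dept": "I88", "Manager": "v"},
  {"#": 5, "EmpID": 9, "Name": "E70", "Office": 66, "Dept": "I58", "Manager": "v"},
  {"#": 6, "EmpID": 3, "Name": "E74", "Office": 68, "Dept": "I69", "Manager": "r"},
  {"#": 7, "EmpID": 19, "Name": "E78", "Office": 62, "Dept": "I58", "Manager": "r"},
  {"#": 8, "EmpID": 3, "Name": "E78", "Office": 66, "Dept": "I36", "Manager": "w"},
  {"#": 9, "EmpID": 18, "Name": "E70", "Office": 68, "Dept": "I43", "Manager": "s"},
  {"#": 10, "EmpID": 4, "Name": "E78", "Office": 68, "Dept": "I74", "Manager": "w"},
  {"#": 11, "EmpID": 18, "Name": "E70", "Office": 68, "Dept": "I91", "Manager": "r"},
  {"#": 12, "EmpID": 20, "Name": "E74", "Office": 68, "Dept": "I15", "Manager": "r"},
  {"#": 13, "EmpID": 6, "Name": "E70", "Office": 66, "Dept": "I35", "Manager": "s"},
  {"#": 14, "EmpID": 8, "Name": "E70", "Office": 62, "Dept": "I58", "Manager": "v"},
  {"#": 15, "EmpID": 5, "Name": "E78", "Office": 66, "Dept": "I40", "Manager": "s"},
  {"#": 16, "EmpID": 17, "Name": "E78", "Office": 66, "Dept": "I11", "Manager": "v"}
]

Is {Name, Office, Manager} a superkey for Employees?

Rows 6 and 12 have the same {Name, Office, Manager} value (Name=E74, Office=68, Manager=r) but are distinct tuples, so {Name, Office, Manager} does not determine every attribute — not a superkey.

No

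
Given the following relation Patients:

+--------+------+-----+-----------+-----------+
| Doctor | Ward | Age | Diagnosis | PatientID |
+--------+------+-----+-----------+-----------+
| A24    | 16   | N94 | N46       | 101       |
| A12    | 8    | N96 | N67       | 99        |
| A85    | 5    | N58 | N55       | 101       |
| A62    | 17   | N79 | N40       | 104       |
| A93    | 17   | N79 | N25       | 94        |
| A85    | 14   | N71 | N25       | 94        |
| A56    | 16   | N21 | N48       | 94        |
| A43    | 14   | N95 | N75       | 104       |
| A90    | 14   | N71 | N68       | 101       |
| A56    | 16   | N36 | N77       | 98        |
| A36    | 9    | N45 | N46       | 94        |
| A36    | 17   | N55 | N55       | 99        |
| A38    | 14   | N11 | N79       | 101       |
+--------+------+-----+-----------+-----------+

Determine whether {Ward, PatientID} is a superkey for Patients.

No

Two distinct rows share (Ward=14, PatientID=101), so {Ward, PatientID} does not determine every attribute — not a superkey.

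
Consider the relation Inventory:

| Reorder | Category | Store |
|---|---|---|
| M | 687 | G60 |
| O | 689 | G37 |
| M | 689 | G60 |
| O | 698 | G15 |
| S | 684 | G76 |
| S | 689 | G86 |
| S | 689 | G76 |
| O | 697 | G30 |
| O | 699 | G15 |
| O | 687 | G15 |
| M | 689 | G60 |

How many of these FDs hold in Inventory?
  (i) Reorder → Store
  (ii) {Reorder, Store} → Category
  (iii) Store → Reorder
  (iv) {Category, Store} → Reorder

(i) Reorder → Store: Reorder=O: 5 rows → Store takes values {G37, G15, G30} — violation; Reorder=S: 3 rows → Store takes values {G76, G86} — violation — fails.
(ii) {Reorder, Store} → Category: (Reorder=M, Store=G60): 3 rows → Category takes values {687, 689} — violation; (Reorder=O, Store=G15): 3 rows → Category takes values {698, 699, 687} — violation; (Reorder=S, Store=G76): 2 rows → Category takes values {684, 689} — violation — fails.
(iii) Store → Reorder: every LHS value maps to a single RHS value — holds.
(iv) {Category, Store} → Reorder: every LHS value maps to a single RHS value — holds.
2 of the 4 dependencies hold.

2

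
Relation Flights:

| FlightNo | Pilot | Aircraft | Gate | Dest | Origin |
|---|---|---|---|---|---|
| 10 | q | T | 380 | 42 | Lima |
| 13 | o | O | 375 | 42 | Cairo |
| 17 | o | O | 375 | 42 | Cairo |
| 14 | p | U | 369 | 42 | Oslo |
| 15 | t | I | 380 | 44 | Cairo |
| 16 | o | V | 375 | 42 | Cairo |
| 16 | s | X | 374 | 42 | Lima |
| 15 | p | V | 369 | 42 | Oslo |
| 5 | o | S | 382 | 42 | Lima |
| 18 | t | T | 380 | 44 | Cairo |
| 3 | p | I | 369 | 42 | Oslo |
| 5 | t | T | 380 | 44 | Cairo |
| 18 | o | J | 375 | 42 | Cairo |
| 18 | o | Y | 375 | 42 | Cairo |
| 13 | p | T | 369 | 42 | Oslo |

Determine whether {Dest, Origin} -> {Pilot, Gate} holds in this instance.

(Dest=42, Origin=Lima): 3 rows → {Pilot,Gate} takes values {(q, 380), (s, 374), (o, 382)} — violation
(Dest=42, Origin=Cairo): 5 rows → {Pilot,Gate} = (o, 375), (o, 375), (o, 375), (o, 375), (o, 375) ✓
(Dest=42, Origin=Oslo): 4 rows → {Pilot,Gate} = (p, 369), (p, 369), (p, 369), (p, 369) ✓
(Dest=44, Origin=Cairo): 3 rows → {Pilot,Gate} = (t, 380), (t, 380), (t, 380) ✓
Two rows agree on {Dest, Origin} but differ on {Pilot, Gate}, so {Dest, Origin} -> {Pilot, Gate} does not hold.

No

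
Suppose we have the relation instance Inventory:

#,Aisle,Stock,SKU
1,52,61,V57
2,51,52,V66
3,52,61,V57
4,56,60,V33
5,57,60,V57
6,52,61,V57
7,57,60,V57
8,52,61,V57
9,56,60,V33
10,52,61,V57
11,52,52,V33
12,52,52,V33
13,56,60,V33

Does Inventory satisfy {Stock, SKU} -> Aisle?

Yes

(Stock=61, SKU=V57): rows 1, 3, 6, 8, 10 → Aisle = 52, 52, 52, 52, 52 ✓
(Stock=52, SKU=V66): row 2 → Aisle = 51 ✓
(Stock=60, SKU=V33): rows 4, 9, 13 → Aisle = 56, 56, 56 ✓
(Stock=60, SKU=V57): rows 5, 7 → Aisle = 57, 57 ✓
(Stock=52, SKU=V33): rows 11, 12 → Aisle = 52, 52 ✓
Every {Stock, SKU} value is associated with a single Aisle value, so {Stock, SKU} -> Aisle holds.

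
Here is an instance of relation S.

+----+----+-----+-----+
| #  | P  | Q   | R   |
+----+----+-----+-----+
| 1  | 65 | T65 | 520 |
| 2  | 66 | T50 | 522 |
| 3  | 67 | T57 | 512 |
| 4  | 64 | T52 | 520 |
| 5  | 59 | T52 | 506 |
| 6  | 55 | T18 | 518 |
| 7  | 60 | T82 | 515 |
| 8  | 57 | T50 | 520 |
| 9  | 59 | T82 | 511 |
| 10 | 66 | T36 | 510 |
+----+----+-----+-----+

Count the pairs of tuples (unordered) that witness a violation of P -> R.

2

P=66: violating pairs (2,10) — 1 pair.
P=59: violating pairs (5,9) — 1 pair.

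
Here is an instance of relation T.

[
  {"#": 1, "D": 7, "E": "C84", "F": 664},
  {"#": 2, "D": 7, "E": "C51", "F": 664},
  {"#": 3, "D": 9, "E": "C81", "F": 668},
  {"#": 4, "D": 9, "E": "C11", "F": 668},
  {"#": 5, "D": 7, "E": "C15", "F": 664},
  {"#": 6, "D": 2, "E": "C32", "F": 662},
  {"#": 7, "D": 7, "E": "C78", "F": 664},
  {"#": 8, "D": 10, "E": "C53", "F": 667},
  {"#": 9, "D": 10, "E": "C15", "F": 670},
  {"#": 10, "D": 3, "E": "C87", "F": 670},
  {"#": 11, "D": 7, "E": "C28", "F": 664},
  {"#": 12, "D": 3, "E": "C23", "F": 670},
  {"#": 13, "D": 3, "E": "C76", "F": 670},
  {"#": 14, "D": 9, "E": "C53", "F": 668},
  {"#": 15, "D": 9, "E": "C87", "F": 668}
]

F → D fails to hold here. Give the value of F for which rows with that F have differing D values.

F=664: rows 1, 2, 5, 7, 11 → D = 7, 7, 7, 7, 7 ✓
F=668: rows 3, 4, 14, 15 → D = 9, 9, 9, 9 ✓
F=662: row 6 → D = 2 ✓
F=667: row 8 → D = 10 ✓
F=670: rows 9, 10, 12, 13 → D takes values {10, 3} — violation
The only F value with inconsistent D is F=670.

670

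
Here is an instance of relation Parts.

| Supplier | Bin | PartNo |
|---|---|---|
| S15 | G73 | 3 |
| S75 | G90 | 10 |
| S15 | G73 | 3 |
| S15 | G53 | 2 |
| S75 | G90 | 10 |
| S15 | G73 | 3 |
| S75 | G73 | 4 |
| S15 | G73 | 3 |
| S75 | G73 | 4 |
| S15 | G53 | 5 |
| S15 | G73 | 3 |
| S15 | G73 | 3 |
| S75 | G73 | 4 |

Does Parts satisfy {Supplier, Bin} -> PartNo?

(Supplier=S15, Bin=G73): 6 rows → PartNo = 3, 3, 3, 3, 3, 3 ✓
(Supplier=S75, Bin=G90): 2 rows → PartNo = 10, 10 ✓
(Supplier=S15, Bin=G53): 2 rows → PartNo takes values {2, 5} — violation
(Supplier=S75, Bin=G73): 3 rows → PartNo = 4, 4, 4 ✓
Two rows agree on {Supplier, Bin} but differ on PartNo, so {Supplier, Bin} -> PartNo does not hold.

No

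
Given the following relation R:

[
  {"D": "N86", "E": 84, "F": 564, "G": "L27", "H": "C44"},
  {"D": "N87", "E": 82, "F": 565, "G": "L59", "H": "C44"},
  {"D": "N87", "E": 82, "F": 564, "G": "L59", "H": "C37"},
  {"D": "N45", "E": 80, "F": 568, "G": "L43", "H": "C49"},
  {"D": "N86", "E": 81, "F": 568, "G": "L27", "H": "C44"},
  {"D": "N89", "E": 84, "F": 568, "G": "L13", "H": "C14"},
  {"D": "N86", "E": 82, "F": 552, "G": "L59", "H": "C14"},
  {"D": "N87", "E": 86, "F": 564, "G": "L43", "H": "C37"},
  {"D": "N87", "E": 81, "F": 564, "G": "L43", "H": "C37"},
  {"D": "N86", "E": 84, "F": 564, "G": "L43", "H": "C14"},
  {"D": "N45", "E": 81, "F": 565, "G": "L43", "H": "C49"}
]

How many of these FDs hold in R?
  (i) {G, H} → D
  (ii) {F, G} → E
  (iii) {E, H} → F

(i) {G, H} → D: every LHS value maps to a single RHS value — holds.
(ii) {F, G} → E: (F=564, G=L43): 3 rows → E takes values {86, 81, 84} — violation — fails.
(iii) {E, H} → F: (E=84, H=C14): 2 rows → F takes values {568, 564} — violation — fails.
1 of the 3 dependencies holds.

1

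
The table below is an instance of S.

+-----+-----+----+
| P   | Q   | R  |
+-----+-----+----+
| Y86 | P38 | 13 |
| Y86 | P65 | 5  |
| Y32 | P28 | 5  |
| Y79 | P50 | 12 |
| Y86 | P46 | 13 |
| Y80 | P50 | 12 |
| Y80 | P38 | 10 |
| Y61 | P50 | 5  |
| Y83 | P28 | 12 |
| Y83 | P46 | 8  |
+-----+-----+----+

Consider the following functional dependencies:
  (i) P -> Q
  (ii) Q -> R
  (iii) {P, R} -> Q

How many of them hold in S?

0

(i) P -> Q: P=Y86: 3 rows → Q takes values {P38, P65, P46} — violation; P=Y80: 2 rows → Q takes values {P50, P38} — violation; P=Y83: 2 rows → Q takes values {P28, P46} — violation — fails.
(ii) Q -> R: Q=P38: 2 rows → R takes values {13, 10} — violation; Q=P28: 2 rows → R takes values {5, 12} — violation; Q=P50: 3 rows → R takes values {12, 5} — violation; Q=P46: 2 rows → R takes values {13, 8} — violation — fails.
(iii) {P, R} -> Q: (P=Y86, R=13): 2 rows → Q takes values {P38, P46} — violation — fails.
None of the 3 dependencies hold.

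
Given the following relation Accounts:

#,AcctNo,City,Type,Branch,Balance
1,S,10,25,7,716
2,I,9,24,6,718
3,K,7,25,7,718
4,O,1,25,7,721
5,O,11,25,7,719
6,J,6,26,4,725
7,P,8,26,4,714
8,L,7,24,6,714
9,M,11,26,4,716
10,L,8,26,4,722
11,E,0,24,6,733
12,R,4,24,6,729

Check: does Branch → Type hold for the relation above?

Yes

Branch=7: rows 1, 3, 4, 5 → Type = 25, 25, 25, 25 ✓
Branch=6: rows 2, 8, 11, 12 → Type = 24, 24, 24, 24 ✓
Branch=4: rows 6, 7, 9, 10 → Type = 26, 26, 26, 26 ✓
Every Branch value is associated with a single Type value, so Branch → Type holds.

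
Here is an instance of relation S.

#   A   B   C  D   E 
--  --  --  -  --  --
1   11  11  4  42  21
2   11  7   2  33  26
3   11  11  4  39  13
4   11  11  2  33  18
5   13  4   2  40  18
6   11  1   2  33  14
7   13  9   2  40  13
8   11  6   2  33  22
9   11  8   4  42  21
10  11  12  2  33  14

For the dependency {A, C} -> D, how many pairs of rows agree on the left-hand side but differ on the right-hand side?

(A=11, C=4): violating pairs (1,3), (3,9) — 2 pairs.
(A=11, C=2): all 5 rows agree on D — 0 pairs.
(A=13, C=2): all 2 rows agree on D — 0 pairs.

2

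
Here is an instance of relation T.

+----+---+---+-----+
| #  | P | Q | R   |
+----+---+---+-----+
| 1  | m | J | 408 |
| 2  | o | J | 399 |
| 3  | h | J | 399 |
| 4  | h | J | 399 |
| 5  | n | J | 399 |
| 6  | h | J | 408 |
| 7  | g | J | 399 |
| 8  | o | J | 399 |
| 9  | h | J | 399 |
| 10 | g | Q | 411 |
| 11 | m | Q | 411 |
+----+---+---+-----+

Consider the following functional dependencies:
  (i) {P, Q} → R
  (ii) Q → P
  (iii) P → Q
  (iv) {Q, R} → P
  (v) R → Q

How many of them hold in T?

(i) {P, Q} → R: (P=h, Q=J): rows 3, 4, 6, 9 → R takes values {399, 408} — violation — fails.
(ii) Q → P: Q=J: rows 1, 2, 3, 4, 5, 6, 7, 8, 9 → P takes values {m, o, h, n, g} — violation; Q=Q: rows 10, 11 → P takes values {g, m} — violation — fails.
(iii) P → Q: P=m: rows 1, 11 → Q takes values {J, Q} — violation; P=g: rows 7, 10 → Q takes values {J, Q} — violation — fails.
(iv) {Q, R} → P: (Q=J, R=408): rows 1, 6 → P takes values {m, h} — violation; (Q=J, R=399): rows 2, 3, 4, 5, 7, 8, 9 → P takes values {o, h, n, g} — violation; (Q=Q, R=411): rows 10, 11 → P takes values {g, m} — violation — fails.
(v) R → Q: every LHS value maps to a single RHS value — holds.
1 of the 5 dependencies holds.

1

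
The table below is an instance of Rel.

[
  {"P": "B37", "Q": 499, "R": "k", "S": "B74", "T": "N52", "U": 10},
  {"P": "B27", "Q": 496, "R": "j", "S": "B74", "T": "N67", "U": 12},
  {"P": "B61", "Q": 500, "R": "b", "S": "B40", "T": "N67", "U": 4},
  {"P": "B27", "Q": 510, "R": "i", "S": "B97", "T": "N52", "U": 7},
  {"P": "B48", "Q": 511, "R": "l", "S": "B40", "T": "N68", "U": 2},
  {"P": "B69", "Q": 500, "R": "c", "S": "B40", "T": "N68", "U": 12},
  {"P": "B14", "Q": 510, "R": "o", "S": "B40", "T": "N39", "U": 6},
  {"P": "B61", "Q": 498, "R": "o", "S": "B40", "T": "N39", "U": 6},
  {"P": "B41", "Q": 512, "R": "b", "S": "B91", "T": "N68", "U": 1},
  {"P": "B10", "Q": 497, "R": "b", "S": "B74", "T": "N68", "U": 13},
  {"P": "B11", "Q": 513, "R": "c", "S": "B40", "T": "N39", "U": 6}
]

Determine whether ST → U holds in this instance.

No

(S=B74, T=N52): 1 row → U = 10 ✓
(S=B74, T=N67): 1 row → U = 12 ✓
(S=B40, T=N67): 1 row → U = 4 ✓
(S=B97, T=N52): 1 row → U = 7 ✓
(S=B40, T=N68): 2 rows → U takes values {2, 12} — violation
(S=B40, T=N39): 3 rows → U = 6, 6, 6 ✓
(S=B91, T=N68): 1 row → U = 1 ✓
(S=B74, T=N68): 1 row → U = 13 ✓
Two rows agree on ST but differ on U, so ST → U does not hold.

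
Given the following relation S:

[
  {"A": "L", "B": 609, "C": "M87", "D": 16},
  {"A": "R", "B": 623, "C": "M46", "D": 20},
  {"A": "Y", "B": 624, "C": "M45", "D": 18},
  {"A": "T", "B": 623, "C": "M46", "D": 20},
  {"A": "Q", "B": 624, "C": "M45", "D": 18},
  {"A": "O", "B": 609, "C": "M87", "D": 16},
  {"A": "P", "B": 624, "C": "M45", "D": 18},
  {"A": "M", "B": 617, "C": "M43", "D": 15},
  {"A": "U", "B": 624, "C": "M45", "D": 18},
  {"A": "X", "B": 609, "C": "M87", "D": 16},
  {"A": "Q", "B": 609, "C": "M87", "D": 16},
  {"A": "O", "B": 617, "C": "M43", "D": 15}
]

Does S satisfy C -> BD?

Yes

C=M87: 4 rows → {B,D} = (609, 16), (609, 16), (609, 16), (609, 16) ✓
C=M46: 2 rows → {B,D} = (623, 20), (623, 20) ✓
C=M45: 4 rows → {B,D} = (624, 18), (624, 18), (624, 18), (624, 18) ✓
C=M43: 2 rows → {B,D} = (617, 15), (617, 15) ✓
Every C value is associated with a single BD value, so C -> BD holds.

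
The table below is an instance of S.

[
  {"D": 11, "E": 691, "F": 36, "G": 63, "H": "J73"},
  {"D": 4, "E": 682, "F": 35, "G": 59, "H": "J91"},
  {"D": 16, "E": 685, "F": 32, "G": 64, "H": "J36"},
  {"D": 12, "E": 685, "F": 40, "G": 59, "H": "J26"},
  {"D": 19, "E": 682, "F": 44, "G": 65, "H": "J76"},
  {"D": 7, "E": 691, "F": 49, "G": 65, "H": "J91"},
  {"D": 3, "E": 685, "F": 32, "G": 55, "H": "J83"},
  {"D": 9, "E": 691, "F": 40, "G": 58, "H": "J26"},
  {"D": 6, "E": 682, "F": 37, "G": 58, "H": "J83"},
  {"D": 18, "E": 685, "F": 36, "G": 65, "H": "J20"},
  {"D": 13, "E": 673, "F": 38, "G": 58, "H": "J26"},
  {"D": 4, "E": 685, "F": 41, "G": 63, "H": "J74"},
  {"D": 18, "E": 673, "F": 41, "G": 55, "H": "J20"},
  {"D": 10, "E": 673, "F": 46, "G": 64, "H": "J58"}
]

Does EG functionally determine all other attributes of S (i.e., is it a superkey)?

Yes

All 14 rows have distinct EG values, so EG → (all attributes) holds and EG is a superkey.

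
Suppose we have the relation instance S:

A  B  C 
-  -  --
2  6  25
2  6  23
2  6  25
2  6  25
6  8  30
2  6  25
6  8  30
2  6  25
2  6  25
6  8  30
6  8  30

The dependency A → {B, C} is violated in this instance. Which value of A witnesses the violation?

2

A=2: 7 rows → {B,C} takes values {(6, 25), (6, 23)} — violation
A=6: 4 rows → {B,C} = (8, 30), (8, 30), (8, 30), (8, 30) ✓
The only A value with inconsistent RHS is A=2.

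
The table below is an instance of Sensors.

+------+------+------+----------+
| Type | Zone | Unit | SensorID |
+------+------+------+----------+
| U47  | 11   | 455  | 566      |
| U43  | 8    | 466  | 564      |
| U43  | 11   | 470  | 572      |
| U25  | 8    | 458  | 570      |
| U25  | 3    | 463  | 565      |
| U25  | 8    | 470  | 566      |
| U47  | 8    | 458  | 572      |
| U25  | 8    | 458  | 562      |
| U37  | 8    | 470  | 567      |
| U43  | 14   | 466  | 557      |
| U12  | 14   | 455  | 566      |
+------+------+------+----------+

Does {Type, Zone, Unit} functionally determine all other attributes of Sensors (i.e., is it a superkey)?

No

Two distinct rows share (Type=U25, Zone=8, Unit=458), so {Type, Zone, Unit} does not determine every attribute — not a superkey.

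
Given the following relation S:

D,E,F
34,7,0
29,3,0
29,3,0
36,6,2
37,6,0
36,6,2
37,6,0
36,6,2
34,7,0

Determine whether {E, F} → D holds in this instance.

(E=7, F=0): 2 rows → D = 34, 34 ✓
(E=3, F=0): 2 rows → D = 29, 29 ✓
(E=6, F=2): 3 rows → D = 36, 36, 36 ✓
(E=6, F=0): 2 rows → D = 37, 37 ✓
Every {E, F} value is associated with a single D value, so {E, F} → D holds.

Yes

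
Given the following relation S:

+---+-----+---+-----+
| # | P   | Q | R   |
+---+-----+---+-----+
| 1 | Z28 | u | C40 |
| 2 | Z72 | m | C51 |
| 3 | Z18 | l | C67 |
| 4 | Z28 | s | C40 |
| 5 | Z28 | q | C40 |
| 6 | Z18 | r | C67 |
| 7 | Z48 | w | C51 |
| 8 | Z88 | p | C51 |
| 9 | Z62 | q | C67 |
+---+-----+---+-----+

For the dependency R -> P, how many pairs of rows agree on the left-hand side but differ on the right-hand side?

R=C40: all 3 rows agree on P — 0 pairs.
R=C51: violating pairs (2,7), (2,8), (7,8) — 3 pairs.
R=C67: violating pairs (3,9), (6,9) — 2 pairs.

5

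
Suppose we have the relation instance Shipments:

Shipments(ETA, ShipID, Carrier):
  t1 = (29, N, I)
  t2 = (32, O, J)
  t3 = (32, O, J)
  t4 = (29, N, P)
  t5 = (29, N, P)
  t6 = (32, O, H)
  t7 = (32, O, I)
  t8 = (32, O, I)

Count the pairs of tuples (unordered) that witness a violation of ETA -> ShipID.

0

ETA=29: all 3 rows agree on ShipID — 0 pairs.
ETA=32: all 5 rows agree on ShipID — 0 pairs.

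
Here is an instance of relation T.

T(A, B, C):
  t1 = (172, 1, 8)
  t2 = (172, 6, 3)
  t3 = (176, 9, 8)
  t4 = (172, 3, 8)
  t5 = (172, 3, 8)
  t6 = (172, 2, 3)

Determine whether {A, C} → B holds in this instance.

No

(A=172, C=8): rows 1, 4, 5 → B takes values {1, 3} — violation
(A=172, C=3): rows 2, 6 → B takes values {6, 2} — violation
(A=176, C=8): row 3 → B = 9 ✓
Two rows agree on {A, C} but differ on B, so {A, C} → B does not hold.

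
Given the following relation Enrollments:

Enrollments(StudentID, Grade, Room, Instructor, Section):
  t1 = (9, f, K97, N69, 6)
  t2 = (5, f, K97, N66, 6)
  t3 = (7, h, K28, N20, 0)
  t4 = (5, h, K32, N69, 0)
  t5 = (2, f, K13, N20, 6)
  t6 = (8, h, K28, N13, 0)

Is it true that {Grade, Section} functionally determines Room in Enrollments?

No

(Grade=f, Section=6): rows 1, 2, 5 → Room takes values {K97, K13} — violation
(Grade=h, Section=0): rows 3, 4, 6 → Room takes values {K28, K32} — violation
Two rows agree on {Grade, Section} but differ on Room, so {Grade, Section} → Room does not hold.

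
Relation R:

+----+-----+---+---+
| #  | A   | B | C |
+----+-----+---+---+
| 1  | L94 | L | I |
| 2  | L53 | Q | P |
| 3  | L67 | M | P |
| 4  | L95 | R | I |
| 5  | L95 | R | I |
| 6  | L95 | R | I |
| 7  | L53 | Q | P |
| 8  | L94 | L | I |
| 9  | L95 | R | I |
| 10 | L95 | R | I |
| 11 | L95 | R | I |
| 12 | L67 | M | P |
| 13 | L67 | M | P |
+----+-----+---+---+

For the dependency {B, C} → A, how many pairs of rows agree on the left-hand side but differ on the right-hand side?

0

(B=L, C=I): all 2 rows agree on A — 0 pairs.
(B=Q, C=P): all 2 rows agree on A — 0 pairs.
(B=M, C=P): all 3 rows agree on A — 0 pairs.
(B=R, C=I): all 6 rows agree on A — 0 pairs.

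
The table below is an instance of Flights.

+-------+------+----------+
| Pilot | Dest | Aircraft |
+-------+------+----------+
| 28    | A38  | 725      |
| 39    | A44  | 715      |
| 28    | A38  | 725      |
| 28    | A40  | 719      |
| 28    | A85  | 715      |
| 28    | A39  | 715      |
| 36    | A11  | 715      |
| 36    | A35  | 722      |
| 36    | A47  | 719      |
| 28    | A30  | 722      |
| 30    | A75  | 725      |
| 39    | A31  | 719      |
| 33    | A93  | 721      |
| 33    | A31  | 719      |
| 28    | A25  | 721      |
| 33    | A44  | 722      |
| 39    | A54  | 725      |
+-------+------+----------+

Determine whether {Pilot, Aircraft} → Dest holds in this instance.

No

(Pilot=28, Aircraft=725): 2 rows → Dest = A38, A38 ✓
(Pilot=39, Aircraft=715): 1 row → Dest = A44 ✓
(Pilot=28, Aircraft=719): 1 row → Dest = A40 ✓
(Pilot=28, Aircraft=715): 2 rows → Dest takes values {A85, A39} — violation
(Pilot=36, Aircraft=715): 1 row → Dest = A11 ✓
(Pilot=36, Aircraft=722): 1 row → Dest = A35 ✓
(Pilot=36, Aircraft=719): 1 row → Dest = A47 ✓
(Pilot=28, Aircraft=722): 1 row → Dest = A30 ✓
(Pilot=30, Aircraft=725): 1 row → Dest = A75 ✓
(Pilot=39, Aircraft=719): 1 row → Dest = A31 ✓
(Pilot=33, Aircraft=721): 1 row → Dest = A93 ✓
(Pilot=33, Aircraft=719): 1 row → Dest = A31 ✓
(Pilot=28, Aircraft=721): 1 row → Dest = A25 ✓
(Pilot=33, Aircraft=722): 1 row → Dest = A44 ✓
(Pilot=39, Aircraft=725): 1 row → Dest = A54 ✓
Two rows agree on {Pilot, Aircraft} but differ on Dest, so {Pilot, Aircraft} → Dest does not hold.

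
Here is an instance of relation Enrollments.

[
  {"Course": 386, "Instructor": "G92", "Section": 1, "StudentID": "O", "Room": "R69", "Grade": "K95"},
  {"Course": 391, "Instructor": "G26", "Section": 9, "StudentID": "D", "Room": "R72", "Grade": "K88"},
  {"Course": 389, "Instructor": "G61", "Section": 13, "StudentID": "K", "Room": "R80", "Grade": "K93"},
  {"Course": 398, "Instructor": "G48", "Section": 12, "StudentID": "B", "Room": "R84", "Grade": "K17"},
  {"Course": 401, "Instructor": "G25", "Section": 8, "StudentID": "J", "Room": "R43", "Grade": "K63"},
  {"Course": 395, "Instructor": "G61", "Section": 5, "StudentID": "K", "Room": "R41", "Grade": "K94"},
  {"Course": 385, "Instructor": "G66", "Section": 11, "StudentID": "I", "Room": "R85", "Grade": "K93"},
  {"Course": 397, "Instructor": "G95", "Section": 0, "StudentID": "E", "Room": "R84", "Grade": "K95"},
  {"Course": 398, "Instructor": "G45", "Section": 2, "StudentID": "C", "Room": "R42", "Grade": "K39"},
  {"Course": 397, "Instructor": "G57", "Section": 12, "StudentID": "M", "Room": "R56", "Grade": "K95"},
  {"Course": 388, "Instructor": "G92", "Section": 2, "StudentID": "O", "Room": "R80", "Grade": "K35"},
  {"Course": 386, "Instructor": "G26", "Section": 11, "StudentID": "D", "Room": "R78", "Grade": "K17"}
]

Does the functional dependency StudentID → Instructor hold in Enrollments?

Yes

StudentID=O: 2 rows → Instructor = G92, G92 ✓
StudentID=D: 2 rows → Instructor = G26, G26 ✓
StudentID=K: 2 rows → Instructor = G61, G61 ✓
StudentID=B: 1 row → Instructor = G48 ✓
StudentID=J: 1 row → Instructor = G25 ✓
StudentID=I: 1 row → Instructor = G66 ✓
StudentID=E: 1 row → Instructor = G95 ✓
StudentID=C: 1 row → Instructor = G45 ✓
StudentID=M: 1 row → Instructor = G57 ✓
Every StudentID value is associated with a single Instructor value, so StudentID → Instructor holds.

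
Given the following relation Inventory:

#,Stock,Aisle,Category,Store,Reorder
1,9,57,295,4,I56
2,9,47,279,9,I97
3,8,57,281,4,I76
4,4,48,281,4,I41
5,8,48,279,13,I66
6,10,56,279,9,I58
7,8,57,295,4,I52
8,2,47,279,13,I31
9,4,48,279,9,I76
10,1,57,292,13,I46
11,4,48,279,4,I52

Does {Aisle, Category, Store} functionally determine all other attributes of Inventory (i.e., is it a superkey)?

No

Rows 1 and 7 have the same {Aisle, Category, Store} value (Aisle=57, Category=295, Store=4) but are distinct tuples, so {Aisle, Category, Store} does not determine every attribute — not a superkey.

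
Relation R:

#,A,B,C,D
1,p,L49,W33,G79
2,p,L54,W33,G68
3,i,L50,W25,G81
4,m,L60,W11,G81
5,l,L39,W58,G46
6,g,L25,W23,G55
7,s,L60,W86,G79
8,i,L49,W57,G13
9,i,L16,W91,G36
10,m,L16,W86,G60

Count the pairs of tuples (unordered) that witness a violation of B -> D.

B=L49: violating pairs (1,8) — 1 pair.
B=L60: violating pairs (4,7) — 1 pair.
B=L16: violating pairs (9,10) — 1 pair.

3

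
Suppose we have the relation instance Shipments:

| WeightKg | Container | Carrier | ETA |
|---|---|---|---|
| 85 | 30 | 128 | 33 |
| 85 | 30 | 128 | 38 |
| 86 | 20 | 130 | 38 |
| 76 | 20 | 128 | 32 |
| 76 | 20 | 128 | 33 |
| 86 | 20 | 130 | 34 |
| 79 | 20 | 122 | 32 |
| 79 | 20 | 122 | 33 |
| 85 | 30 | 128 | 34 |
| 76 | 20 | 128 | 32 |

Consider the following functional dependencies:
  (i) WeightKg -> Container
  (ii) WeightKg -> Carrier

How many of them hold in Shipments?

(i) WeightKg -> Container: every LHS value maps to a single RHS value — holds.
(ii) WeightKg -> Carrier: every LHS value maps to a single RHS value — holds.
2 of the 2 dependencies hold.

2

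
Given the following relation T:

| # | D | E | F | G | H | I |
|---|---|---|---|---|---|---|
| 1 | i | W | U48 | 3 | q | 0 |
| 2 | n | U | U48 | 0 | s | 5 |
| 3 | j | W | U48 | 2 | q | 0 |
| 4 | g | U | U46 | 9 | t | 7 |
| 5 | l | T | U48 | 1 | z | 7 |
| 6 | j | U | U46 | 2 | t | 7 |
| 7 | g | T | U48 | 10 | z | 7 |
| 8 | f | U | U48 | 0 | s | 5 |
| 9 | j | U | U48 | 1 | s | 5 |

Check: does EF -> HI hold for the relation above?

Yes

(E=W, F=U48): rows 1, 3 → {H,I} = (q, 0), (q, 0) ✓
(E=U, F=U48): rows 2, 8, 9 → {H,I} = (s, 5), (s, 5), (s, 5) ✓
(E=U, F=U46): rows 4, 6 → {H,I} = (t, 7), (t, 7) ✓
(E=T, F=U48): rows 5, 7 → {H,I} = (z, 7), (z, 7) ✓
Every EF value is associated with a single HI value, so EF -> HI holds.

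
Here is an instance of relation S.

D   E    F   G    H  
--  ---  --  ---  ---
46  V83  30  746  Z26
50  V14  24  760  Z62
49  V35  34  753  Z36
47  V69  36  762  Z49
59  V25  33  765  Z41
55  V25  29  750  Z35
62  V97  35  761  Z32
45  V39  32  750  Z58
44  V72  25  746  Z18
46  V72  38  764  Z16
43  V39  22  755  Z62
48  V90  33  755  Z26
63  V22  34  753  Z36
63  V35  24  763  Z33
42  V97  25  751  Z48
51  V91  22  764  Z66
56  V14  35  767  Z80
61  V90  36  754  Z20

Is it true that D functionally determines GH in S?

D=46: 2 rows → {G,H} takes values {(746, Z26), (764, Z16)} — violation
D=50: 1 row → {G,H} = (760, Z62) ✓
D=49: 1 row → {G,H} = (753, Z36) ✓
D=47: 1 row → {G,H} = (762, Z49) ✓
D=59: 1 row → {G,H} = (765, Z41) ✓
D=55: 1 row → {G,H} = (750, Z35) ✓
D=62: 1 row → {G,H} = (761, Z32) ✓
D=45: 1 row → {G,H} = (750, Z58) ✓
D=44: 1 row → {G,H} = (746, Z18) ✓
D=43: 1 row → {G,H} = (755, Z62) ✓
D=48: 1 row → {G,H} = (755, Z26) ✓
D=63: 2 rows → {G,H} takes values {(753, Z36), (763, Z33)} — violation
D=42: 1 row → {G,H} = (751, Z48) ✓
D=51: 1 row → {G,H} = (764, Z66) ✓
D=56: 1 row → {G,H} = (767, Z80) ✓
D=61: 1 row → {G,H} = (754, Z20) ✓
Two rows agree on D but differ on GH, so D → GH does not hold.

No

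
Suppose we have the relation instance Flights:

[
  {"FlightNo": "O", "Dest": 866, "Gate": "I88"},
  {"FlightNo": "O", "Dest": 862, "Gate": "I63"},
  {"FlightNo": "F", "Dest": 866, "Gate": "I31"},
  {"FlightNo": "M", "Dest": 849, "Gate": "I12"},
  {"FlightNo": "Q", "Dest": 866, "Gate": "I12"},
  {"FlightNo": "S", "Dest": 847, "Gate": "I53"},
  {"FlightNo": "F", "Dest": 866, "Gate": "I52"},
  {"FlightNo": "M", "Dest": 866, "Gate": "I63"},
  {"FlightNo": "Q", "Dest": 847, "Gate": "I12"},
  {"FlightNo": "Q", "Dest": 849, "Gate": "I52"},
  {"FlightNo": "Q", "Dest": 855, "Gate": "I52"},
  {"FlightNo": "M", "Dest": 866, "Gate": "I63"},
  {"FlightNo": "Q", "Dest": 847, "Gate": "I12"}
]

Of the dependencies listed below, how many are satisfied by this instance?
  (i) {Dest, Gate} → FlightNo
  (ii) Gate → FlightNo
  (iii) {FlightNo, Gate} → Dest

(i) {Dest, Gate} → FlightNo: every LHS value maps to a single RHS value — holds.
(ii) Gate → FlightNo: Gate=I63: 3 rows → FlightNo takes values {O, M} — violation; Gate=I12: 4 rows → FlightNo takes values {M, Q} — violation; Gate=I52: 3 rows → FlightNo takes values {F, Q} — violation — fails.
(iii) {FlightNo, Gate} → Dest: (FlightNo=Q, Gate=I12): 3 rows → Dest takes values {866, 847} — violation; (FlightNo=Q, Gate=I52): 2 rows → Dest takes values {849, 855} — violation — fails.
1 of the 3 dependencies holds.

1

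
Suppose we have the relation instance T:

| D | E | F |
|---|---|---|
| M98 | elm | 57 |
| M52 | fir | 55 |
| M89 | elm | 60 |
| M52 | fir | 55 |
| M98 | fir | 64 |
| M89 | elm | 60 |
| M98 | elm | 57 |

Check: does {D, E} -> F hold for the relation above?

Yes

(D=M98, E=elm): 2 rows → F = 57, 57 ✓
(D=M52, E=fir): 2 rows → F = 55, 55 ✓
(D=M89, E=elm): 2 rows → F = 60, 60 ✓
(D=M98, E=fir): 1 row → F = 64 ✓
Every {D, E} value is associated with a single F value, so {D, E} -> F holds.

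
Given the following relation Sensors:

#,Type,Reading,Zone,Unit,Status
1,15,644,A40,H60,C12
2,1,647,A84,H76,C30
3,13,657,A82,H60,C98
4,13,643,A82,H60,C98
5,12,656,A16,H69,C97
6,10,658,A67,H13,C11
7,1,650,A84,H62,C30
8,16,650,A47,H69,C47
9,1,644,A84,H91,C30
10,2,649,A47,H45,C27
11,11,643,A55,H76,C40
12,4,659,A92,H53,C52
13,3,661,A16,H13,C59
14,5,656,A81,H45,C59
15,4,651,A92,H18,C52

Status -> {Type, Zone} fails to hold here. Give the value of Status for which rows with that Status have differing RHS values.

Status=C12: row 1 → {Type,Zone} = (15, A40) ✓
Status=C30: rows 2, 7, 9 → {Type,Zone} = (1, A84), (1, A84), (1, A84) ✓
Status=C98: rows 3, 4 → {Type,Zone} = (13, A82), (13, A82) ✓
Status=C97: row 5 → {Type,Zone} = (12, A16) ✓
Status=C11: row 6 → {Type,Zone} = (10, A67) ✓
Status=C47: row 8 → {Type,Zone} = (16, A47) ✓
Status=C27: row 10 → {Type,Zone} = (2, A47) ✓
Status=C40: row 11 → {Type,Zone} = (11, A55) ✓
Status=C52: rows 12, 15 → {Type,Zone} = (4, A92), (4, A92) ✓
Status=C59: rows 13, 14 → {Type,Zone} takes values {(3, A16), (5, A81)} — violation
The only Status value with inconsistent RHS is Status=C59.

C59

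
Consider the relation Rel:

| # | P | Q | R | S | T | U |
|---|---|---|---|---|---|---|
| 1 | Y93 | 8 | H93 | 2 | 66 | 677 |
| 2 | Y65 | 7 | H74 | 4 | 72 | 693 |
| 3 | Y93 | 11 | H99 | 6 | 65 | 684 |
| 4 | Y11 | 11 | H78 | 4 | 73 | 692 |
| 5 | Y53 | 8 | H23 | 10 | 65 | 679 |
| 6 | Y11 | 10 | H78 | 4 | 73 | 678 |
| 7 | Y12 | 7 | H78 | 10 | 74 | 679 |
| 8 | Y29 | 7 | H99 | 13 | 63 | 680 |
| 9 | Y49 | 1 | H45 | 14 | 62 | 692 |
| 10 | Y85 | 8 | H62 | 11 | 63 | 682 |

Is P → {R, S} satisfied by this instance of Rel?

P=Y93: rows 1, 3 → {R,S} takes values {(H93, 2), (H99, 6)} — violation
P=Y65: row 2 → {R,S} = (H74, 4) ✓
P=Y11: rows 4, 6 → {R,S} = (H78, 4), (H78, 4) ✓
P=Y53: row 5 → {R,S} = (H23, 10) ✓
P=Y12: row 7 → {R,S} = (H78, 10) ✓
P=Y29: row 8 → {R,S} = (H99, 13) ✓
P=Y49: row 9 → {R,S} = (H45, 14) ✓
P=Y85: row 10 → {R,S} = (H62, 11) ✓
Two rows agree on P but differ on {R, S}, so P → {R, S} does not hold.

No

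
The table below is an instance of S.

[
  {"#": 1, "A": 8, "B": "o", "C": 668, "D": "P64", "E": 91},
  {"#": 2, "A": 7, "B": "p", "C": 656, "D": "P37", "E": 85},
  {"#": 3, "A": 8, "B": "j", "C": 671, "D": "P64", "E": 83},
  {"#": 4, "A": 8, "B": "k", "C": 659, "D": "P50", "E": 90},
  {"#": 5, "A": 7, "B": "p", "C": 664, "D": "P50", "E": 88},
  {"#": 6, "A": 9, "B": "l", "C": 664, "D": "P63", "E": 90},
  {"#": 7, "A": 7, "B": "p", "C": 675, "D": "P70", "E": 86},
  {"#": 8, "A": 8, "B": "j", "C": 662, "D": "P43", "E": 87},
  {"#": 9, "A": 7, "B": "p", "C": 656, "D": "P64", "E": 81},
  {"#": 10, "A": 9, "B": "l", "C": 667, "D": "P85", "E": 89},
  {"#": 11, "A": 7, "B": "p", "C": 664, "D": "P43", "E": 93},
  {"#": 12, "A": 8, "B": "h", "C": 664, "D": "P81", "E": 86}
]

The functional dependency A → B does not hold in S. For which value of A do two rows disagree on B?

A=8: rows 1, 3, 4, 8, 12 → B takes values {o, j, k, h} — violation
A=7: rows 2, 5, 7, 9, 11 → B = p, p, p, p, p ✓
A=9: rows 6, 10 → B = l, l ✓
The only A value with inconsistent B is A=8.

8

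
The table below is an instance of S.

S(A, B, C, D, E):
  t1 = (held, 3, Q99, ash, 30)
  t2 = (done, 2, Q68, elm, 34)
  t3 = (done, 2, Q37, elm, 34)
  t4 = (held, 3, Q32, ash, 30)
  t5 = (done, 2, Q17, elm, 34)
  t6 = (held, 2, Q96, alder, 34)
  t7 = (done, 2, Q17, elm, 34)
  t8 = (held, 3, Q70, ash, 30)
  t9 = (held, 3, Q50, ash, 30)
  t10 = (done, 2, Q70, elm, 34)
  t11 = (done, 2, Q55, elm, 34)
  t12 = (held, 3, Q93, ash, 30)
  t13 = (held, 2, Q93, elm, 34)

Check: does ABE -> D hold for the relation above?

No

(A=held, B=3, E=30): rows 1, 4, 8, 9, 12 → D = ash, ash, ash, ash, ash ✓
(A=done, B=2, E=34): rows 2, 3, 5, 7, 10, 11 → D = elm, elm, elm, elm, elm, elm ✓
(A=held, B=2, E=34): rows 6, 13 → D takes values {alder, elm} — violation
Two rows agree on ABE but differ on D, so ABE -> D does not hold.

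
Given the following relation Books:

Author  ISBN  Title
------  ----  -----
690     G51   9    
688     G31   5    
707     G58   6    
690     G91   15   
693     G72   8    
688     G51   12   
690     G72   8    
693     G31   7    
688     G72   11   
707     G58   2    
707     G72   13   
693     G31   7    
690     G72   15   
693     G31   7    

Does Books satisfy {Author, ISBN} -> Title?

(Author=690, ISBN=G51): 1 row → Title = 9 ✓
(Author=688, ISBN=G31): 1 row → Title = 5 ✓
(Author=707, ISBN=G58): 2 rows → Title takes values {6, 2} — violation
(Author=690, ISBN=G91): 1 row → Title = 15 ✓
(Author=693, ISBN=G72): 1 row → Title = 8 ✓
(Author=688, ISBN=G51): 1 row → Title = 12 ✓
(Author=690, ISBN=G72): 2 rows → Title takes values {8, 15} — violation
(Author=693, ISBN=G31): 3 rows → Title = 7, 7, 7 ✓
(Author=688, ISBN=G72): 1 row → Title = 11 ✓
(Author=707, ISBN=G72): 1 row → Title = 13 ✓
Two rows agree on {Author, ISBN} but differ on Title, so {Author, ISBN} -> Title does not hold.

No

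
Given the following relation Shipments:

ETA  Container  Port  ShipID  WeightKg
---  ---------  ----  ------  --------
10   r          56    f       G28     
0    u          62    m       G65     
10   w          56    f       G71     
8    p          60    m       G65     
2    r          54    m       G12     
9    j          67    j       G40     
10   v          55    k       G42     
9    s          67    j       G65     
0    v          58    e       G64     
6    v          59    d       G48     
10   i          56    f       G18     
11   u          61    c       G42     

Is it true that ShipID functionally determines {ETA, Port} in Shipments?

No

ShipID=f: 3 rows → {ETA,Port} = (10, 56), (10, 56), (10, 56) ✓
ShipID=m: 3 rows → {ETA,Port} takes values {(0, 62), (8, 60), (2, 54)} — violation
ShipID=j: 2 rows → {ETA,Port} = (9, 67), (9, 67) ✓
ShipID=k: 1 row → {ETA,Port} = (10, 55) ✓
ShipID=e: 1 row → {ETA,Port} = (0, 58) ✓
ShipID=d: 1 row → {ETA,Port} = (6, 59) ✓
ShipID=c: 1 row → {ETA,Port} = (11, 61) ✓
Two rows agree on ShipID but differ on {ETA, Port}, so ShipID → {ETA, Port} does not hold.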